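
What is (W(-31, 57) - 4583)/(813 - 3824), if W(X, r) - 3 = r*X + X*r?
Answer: 8114/3011 ≈ 2.6948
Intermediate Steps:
W(X, r) = 3 + 2*X*r (W(X, r) = 3 + (r*X + X*r) = 3 + (X*r + X*r) = 3 + 2*X*r)
(W(-31, 57) - 4583)/(813 - 3824) = ((3 + 2*(-31)*57) - 4583)/(813 - 3824) = ((3 - 3534) - 4583)/(-3011) = (-3531 - 4583)*(-1/3011) = -8114*(-1/3011) = 8114/3011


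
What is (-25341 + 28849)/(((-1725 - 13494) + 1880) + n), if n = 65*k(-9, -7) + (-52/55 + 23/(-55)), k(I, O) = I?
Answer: -38588/153179 ≈ -0.25191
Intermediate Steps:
n = -6450/11 (n = 65*(-9) + (-52/55 + 23/(-55)) = -585 + (-52*1/55 + 23*(-1/55)) = -585 + (-52/55 - 23/55) = -585 - 15/11 = -6450/11 ≈ -586.36)
(-25341 + 28849)/(((-1725 - 13494) + 1880) + n) = (-25341 + 28849)/(((-1725 - 13494) + 1880) - 6450/11) = 3508/((-15219 + 1880) - 6450/11) = 3508/(-13339 - 6450/11) = 3508/(-153179/11) = 3508*(-11/153179) = -38588/153179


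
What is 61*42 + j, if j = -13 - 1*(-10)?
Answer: 2559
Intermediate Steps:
j = -3 (j = -13 + 10 = -3)
61*42 + j = 61*42 - 3 = 2562 - 3 = 2559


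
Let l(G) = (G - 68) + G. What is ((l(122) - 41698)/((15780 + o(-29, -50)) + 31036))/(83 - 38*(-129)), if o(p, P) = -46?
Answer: -20761/116574225 ≈ -0.00017809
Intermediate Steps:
l(G) = -68 + 2*G (l(G) = (-68 + G) + G = -68 + 2*G)
((l(122) - 41698)/((15780 + o(-29, -50)) + 31036))/(83 - 38*(-129)) = (((-68 + 2*122) - 41698)/((15780 - 46) + 31036))/(83 - 38*(-129)) = (((-68 + 244) - 41698)/(15734 + 31036))/(83 + 4902) = ((176 - 41698)/46770)/4985 = -41522*1/46770*(1/4985) = -20761/23385*1/4985 = -20761/116574225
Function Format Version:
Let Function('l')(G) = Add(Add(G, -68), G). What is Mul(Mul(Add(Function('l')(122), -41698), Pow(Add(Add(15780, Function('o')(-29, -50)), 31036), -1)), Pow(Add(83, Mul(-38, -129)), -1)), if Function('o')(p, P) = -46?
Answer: Rational(-20761, 116574225) ≈ -0.00017809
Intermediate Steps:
Function('l')(G) = Add(-68, Mul(2, G)) (Function('l')(G) = Add(Add(-68, G), G) = Add(-68, Mul(2, G)))
Mul(Mul(Add(Function('l')(122), -41698), Pow(Add(Add(15780, Function('o')(-29, -50)), 31036), -1)), Pow(Add(83, Mul(-38, -129)), -1)) = Mul(Mul(Add(Add(-68, Mul(2, 122)), -41698), Pow(Add(Add(15780, -46), 31036), -1)), Pow(Add(83, Mul(-38, -129)), -1)) = Mul(Mul(Add(Add(-68, 244), -41698), Pow(Add(15734, 31036), -1)), Pow(Add(83, 4902), -1)) = Mul(Mul(Add(176, -41698), Pow(46770, -1)), Pow(4985, -1)) = Mul(Mul(-41522, Rational(1, 46770)), Rational(1, 4985)) = Mul(Rational(-20761, 23385), Rational(1, 4985)) = Rational(-20761, 116574225)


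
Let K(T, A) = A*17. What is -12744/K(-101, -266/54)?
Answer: 344088/2261 ≈ 152.18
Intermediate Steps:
K(T, A) = 17*A
-12744/K(-101, -266/54) = -12744/(17*(-266/54)) = -12744/(17*(-266*1/54)) = -12744/(17*(-133/27)) = -12744/(-2261/27) = -12744*(-27/2261) = 344088/2261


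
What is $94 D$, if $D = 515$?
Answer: $48410$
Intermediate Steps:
$94 D = 94 \cdot 515 = 48410$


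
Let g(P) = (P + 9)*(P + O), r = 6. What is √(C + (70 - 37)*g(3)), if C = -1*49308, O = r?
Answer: 4*I*√2859 ≈ 213.88*I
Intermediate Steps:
O = 6
g(P) = (6 + P)*(9 + P) (g(P) = (P + 9)*(P + 6) = (9 + P)*(6 + P) = (6 + P)*(9 + P))
C = -49308
√(C + (70 - 37)*g(3)) = √(-49308 + (70 - 37)*(54 + 3² + 15*3)) = √(-49308 + 33*(54 + 9 + 45)) = √(-49308 + 33*108) = √(-49308 + 3564) = √(-45744) = 4*I*√2859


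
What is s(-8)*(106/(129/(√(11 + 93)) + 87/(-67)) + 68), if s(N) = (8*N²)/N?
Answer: -108595828480/24638091 - 2618990336*√26/24638091 ≈ -4949.7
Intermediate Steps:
s(N) = 8*N
s(-8)*(106/(129/(√(11 + 93)) + 87/(-67)) + 68) = (8*(-8))*(106/(129/(√(11 + 93)) + 87/(-67)) + 68) = -64*(106/(129/(√104) + 87*(-1/67)) + 68) = -64*(106/(129/((2*√26)) - 87/67) + 68) = -64*(106/(129*(√26/52) - 87/67) + 68) = -64*(106/(129*√26/52 - 87/67) + 68) = -64*(106/(-87/67 + 129*√26/52) + 68) = -64*(68 + 106/(-87/67 + 129*√26/52)) = -4352 - 6784/(-87/67 + 129*√26/52)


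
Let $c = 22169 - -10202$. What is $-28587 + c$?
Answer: $3784$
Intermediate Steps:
$c = 32371$ ($c = 22169 + 10202 = 32371$)
$-28587 + c = -28587 + 32371 = 3784$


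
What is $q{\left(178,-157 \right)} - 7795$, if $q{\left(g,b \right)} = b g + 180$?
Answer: $-35561$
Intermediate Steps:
$q{\left(g,b \right)} = 180 + b g$
$q{\left(178,-157 \right)} - 7795 = \left(180 - 27946\right) - 7795 = -27766 - 7795 = -35561$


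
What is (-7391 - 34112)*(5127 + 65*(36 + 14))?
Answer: -347670631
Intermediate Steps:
(-7391 - 34112)*(5127 + 65*(36 + 14)) = -41503*(5127 + 65*50) = -41503*(5127 + 3250) = -41503*8377 = -347670631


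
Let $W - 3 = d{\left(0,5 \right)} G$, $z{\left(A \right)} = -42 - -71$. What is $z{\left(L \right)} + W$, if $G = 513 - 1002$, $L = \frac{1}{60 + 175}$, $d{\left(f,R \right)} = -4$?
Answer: $1988$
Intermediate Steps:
$L = \frac{1}{235} \approx 0.0042553$
$z{\left(A \right)} = 29$ ($z{\left(A \right)} = -42 + 71 = 29$)
$G = -489$ ($G = 513 - 1002 = -489$)
$W = 1959$ ($W = 3 - -1956 = 3 + 1956 = 1959$)
$z{\left(L \right)} + W = 29 + 1959 = 1988$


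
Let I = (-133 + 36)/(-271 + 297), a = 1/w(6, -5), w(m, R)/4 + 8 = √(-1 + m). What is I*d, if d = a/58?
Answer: 97/44486 + 97*√5/355888 ≈ 0.0027899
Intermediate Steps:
w(m, R) = -32 + 4*√(-1 + m)
a = 1/(-32 + 4*√5) (a = 1/(-32 + 4*√(-1 + 6)) = 1/(-32 + 4*√5) ≈ -0.043373)
d = -1/1711 - √5/13688 (d = (-2/59 - √5/236)/58 = (-2/59 - √5/236)*(1/58) = -1/1711 - √5/13688 ≈ -0.00074781)
I = -97/26 ≈ -3.7308
I*d = -97*(-1/1711 - √5/13688)/26 = 97/44486 + 97*√5/355888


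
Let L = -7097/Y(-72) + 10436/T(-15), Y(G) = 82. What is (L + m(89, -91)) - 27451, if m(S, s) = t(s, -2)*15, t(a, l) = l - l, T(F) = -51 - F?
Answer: -20536649/738 ≈ -27827.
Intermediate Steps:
t(a, l) = 0
m(S, s) = 0 (m(S, s) = 0*15 = 0)
L = -277811/738 (L = -7097/82 + 10436/(-51 - 1*(-15)) = -7097*1/82 + 10436/(-51 + 15) = -7097/82 + 10436/(-36) = -7097/82 + 10436*(-1/36) = -7097/82 - 2609/9 = -277811/738 ≈ -376.44)
(L + m(89, -91)) - 27451 = (-277811/738 + 0) - 27451 = -277811/738 - 27451 = -20536649/738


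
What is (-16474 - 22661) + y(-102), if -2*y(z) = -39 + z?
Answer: -78129/2 ≈ -39065.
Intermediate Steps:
y(z) = 39/2 - z/2 (y(z) = -(-39 + z)/2 = 39/2 - z/2)
(-16474 - 22661) + y(-102) = (-16474 - 22661) + (39/2 - ½*(-102)) = -39135 + (39/2 + 51) = -39135 + 141/2 = -78129/2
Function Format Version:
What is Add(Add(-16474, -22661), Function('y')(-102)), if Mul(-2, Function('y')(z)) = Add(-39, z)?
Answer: Rational(-78129, 2) ≈ -39065.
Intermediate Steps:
Function('y')(z) = Add(Rational(39, 2), Mul(Rational(-1, 2), z)) (Function('y')(z) = Mul(Rational(-1, 2), Add(-39, z)) = Add(Rational(39, 2), Mul(Rational(-1, 2), z)))
Add(Add(-16474, -22661), Function('y')(-102)) = Add(Add(-16474, -22661), Add(Rational(39, 2), Mul(Rational(-1, 2), -102))) = Add(-39135, Add(Rational(39, 2), 51)) = Add(-39135, Rational(141, 2)) = Rational(-78129, 2)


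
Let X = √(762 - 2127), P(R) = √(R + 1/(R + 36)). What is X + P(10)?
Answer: √21206/46 + I*√1365 ≈ 3.1657 + 36.946*I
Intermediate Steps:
P(R) = √(R + 1/(36 + R))
X = I*√1365 (X = √(-1365) = I*√1365 ≈ 36.946*I)
X + P(10) = I*√1365 + √((1 + 10*(36 + 10))/(36 + 10)) = I*√1365 + √((1 + 10*46)/46) = I*√1365 + √((1 + 460)/46) = I*√1365 + √((1/46)*461) = I*√1365 + √(461/46) = I*√1365 + √21206/46 = √21206/46 + I*√1365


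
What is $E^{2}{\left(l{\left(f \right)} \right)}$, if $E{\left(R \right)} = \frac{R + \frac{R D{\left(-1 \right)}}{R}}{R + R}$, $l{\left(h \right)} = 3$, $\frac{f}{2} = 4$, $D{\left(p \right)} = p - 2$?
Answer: $0$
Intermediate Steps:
$D{\left(p \right)} = -2 + p$
$f = 8$ ($f = 2 \cdot 4 = 8$)
$E{\left(R \right)} = \frac{-3 + R}{2 R}$ ($E{\left(R \right)} = \frac{R + \frac{R \left(-2 - 1\right)}{R}}{R + R} = \frac{R + \frac{R \left(-3\right)}{R}}{2 R} = \left(R + \frac{\left(-3\right) R}{R}\right) \frac{1}{2 R} = \left(R - 3\right) \frac{1}{2 R} = \left(-3 + R\right) \frac{1}{2 R} = \frac{-3 + R}{2 R}$)
$E^{2}{\left(l{\left(f \right)} \right)} = \left(\frac{-3 + 3}{2 \cdot 3}\right)^{2} = \left(\frac{1}{2} \cdot \frac{1}{3} \cdot 0\right)^{2} = 0^{2} = 0$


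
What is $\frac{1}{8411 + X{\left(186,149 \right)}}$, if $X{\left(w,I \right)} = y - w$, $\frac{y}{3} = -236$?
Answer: $\frac{1}{7517} \approx 0.00013303$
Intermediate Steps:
$y = -708$ ($y = 3 \left(-236\right) = -708$)
$X{\left(w,I \right)} = -708 - w$
$\frac{1}{8411 + X{\left(186,149 \right)}} = \frac{1}{8411 - 894} = \frac{1}{7517}$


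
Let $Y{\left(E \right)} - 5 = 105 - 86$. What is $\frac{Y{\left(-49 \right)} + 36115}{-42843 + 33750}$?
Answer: $- \frac{36139}{9093} \approx -3.9744$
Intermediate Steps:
$Y{\left(E \right)} = 24$ ($Y{\left(E \right)} = 5 + \left(105 - 86\right) = 5 + 19 = 24$)
$\frac{Y{\left(-49 \right)} + 36115}{-42843 + 33750} = \frac{24 + 36115}{-42843 + 33750} = \frac{36139}{-9093} = 36139 \left(- \frac{1}{9093}\right) = - \frac{36139}{9093}$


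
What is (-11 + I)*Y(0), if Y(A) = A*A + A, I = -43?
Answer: 0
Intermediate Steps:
Y(A) = A + A² (Y(A) = A² + A = A + A²)
(-11 + I)*Y(0) = (-11 - 43)*(0*(1 + 0)) = -0 = -54*0 = 0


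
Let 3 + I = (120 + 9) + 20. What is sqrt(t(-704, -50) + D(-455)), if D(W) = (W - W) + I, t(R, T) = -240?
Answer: I*sqrt(94) ≈ 9.6954*I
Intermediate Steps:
I = 146 (I = -3 + ((120 + 9) + 20) = -3 + (129 + 20) = -3 + 149 = 146)
D(W) = 146 (D(W) = (W - W) + 146 = 0 + 146 = 146)
sqrt(t(-704, -50) + D(-455)) = sqrt(-240 + 146) = sqrt(-94) = I*sqrt(94)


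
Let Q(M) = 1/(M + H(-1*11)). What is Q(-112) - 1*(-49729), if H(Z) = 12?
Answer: 4972899/100 ≈ 49729.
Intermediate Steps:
Q(M) = 1/(12 + M) (Q(M) = 1/(M + 12) = 1/(12 + M))
Q(-112) - 1*(-49729) = 1/(12 - 112) - 1*(-49729) = 1/(-100) + 49729 = -1/100 + 49729 = 4972899/100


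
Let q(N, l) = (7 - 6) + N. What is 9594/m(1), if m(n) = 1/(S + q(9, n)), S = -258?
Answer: -2379312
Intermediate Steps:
q(N, l) = 1 + N
m(n) = -1/248 (m(n) = 1/(-258 + (1 + 9)) = 1/(-258 + 10) = 1/(-248) = -1/248)
9594/m(1) = 9594/(-1/248) = 9594*(-248) = -2379312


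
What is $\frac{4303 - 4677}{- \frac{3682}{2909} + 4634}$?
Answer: $- \frac{543983}{6738312} \approx -0.08073$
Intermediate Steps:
$\frac{4303 - 4677}{- \frac{3682}{2909} + 4634} = - \frac{374}{\left(-3682\right) \frac{1}{2909} + 4634} = - \frac{374}{- \frac{3682}{2909} + 4634} = - \frac{374}{\frac{13476624}{2909}} = \left(-374\right) \frac{2909}{13476624} = - \frac{543983}{6738312}$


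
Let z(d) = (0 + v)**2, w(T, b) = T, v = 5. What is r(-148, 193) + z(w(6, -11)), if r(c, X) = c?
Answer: -123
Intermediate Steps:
z(d) = 25 (z(d) = (0 + 5)**2 = 5**2 = 25)
r(-148, 193) + z(w(6, -11)) = -148 + 25 = -123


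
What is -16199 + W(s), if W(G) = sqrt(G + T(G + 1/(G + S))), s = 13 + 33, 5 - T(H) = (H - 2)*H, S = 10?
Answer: -16199 + 9*I*sqrt(76449)/56 ≈ -16199.0 + 44.437*I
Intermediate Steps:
T(H) = 5 - H*(-2 + H) (T(H) = 5 - (H - 2)*H = 5 - (-2 + H)*H = 5 - H*(-2 + H))
s = 46
W(G) = sqrt(5 - (G + 1/(10 + G))**2 + 2/(10 + G) + 3*G) (W(G) = sqrt(G + (5 - (G + 1/(G + 10))**2 + 2*(G + 1/(G + 10)))) = sqrt(G + (5 - (G + 1/(10 + G))**2 + 2*(G + 1/(10 + G)))) = sqrt(G + (5 - (G + 1/(10 + G))**2 + (2*G + 2/(10 + G)))) = sqrt(G + (5 - (G + 1/(10 + G))**2 + 2*G + 2/(10 + G))) = sqrt(5 - (G + 1/(10 + G))**2 + 2/(10 + G) + 3*G))
-16199 + W(s) = -16199 + sqrt((519 + 3*46**3 + 63*46**2 + 382*46 - 1*46**2*(100 + 46**2 + 20*46))/(100 + 46**2 + 20*46)) = -16199 + sqrt((519 + 3*97336 + 63*2116 + 17572 - 1*2116*(100 + 2116 + 920))/(100 + 2116 + 920)) = -16199 + sqrt((519 + 292008 + 133308 + 17572 - 1*2116*3136)/3136) = -16199 + sqrt((519 + 292008 + 133308 + 17572 - 6635776)/3136) = -16199 + sqrt((1/3136)*(-6192369)) = -16199 + sqrt(-6192369/3136) = -16199 + 9*I*sqrt(76449)/56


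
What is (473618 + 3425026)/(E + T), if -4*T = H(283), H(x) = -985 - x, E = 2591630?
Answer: 3898644/2591947 ≈ 1.5041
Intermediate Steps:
T = 317 (T = -(-985 - 1*283)/4 = -(-985 - 283)/4 = -¼*(-1268) = 317)
(473618 + 3425026)/(E + T) = (473618 + 3425026)/(2591630 + 317) = 3898644/2591947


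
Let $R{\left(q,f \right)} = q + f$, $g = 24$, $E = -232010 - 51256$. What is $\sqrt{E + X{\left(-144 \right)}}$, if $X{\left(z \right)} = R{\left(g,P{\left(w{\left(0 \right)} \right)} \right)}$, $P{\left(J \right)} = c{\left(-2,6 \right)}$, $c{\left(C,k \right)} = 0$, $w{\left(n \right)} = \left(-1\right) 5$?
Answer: $i \sqrt{283242} \approx 532.21 i$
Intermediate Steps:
$E = -283266$ ($E = -232010 - 51256 = -283266$)
$w{\left(n \right)} = -5$
$P{\left(J \right)} = 0$
$R{\left(q,f \right)} = f + q$
$X{\left(z \right)} = 24$ ($X{\left(z \right)} = 0 + 24 = 24$)
$\sqrt{E + X{\left(-144 \right)}} = \sqrt{-283266 + 24} = \sqrt{-283242} = i \sqrt{283242}$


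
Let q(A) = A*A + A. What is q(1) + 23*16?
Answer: 370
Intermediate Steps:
q(A) = A + A² (q(A) = A² + A = A + A²)
q(1) + 23*16 = 1*(1 + 1) + 23*16 = 1*2 + 368 = 2 + 368 = 370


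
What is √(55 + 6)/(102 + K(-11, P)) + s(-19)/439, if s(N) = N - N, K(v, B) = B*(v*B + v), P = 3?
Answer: -√61/30 ≈ -0.26034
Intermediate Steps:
K(v, B) = B*(v + B*v) (K(v, B) = B*(B*v + v) = B*(v + B*v))
s(N) = 0
√(55 + 6)/(102 + K(-11, P)) + s(-19)/439 = √(55 + 6)/(102 + 3*(-11)*(1 + 3)) + 0/439 = √61/(102 + 3*(-11)*4) + 0*(1/439) = √61/(102 - 132) + 0 = √61/(-30) + 0 = √61*(-1/30) + 0 = -√61/30 + 0 = -√61/30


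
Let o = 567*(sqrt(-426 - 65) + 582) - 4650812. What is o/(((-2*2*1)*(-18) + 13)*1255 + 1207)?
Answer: -2160409/53941 + 567*I*sqrt(491)/107882 ≈ -40.051 + 0.11646*I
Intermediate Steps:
o = -4320818 + 567*I*sqrt(491) (o = 567*(sqrt(-491) + 582) - 4650812 = 567*(I*sqrt(491) + 582) - 4650812 = 567*(582 + I*sqrt(491)) - 4650812 = (329994 + 567*I*sqrt(491)) - 4650812 = -4320818 + 567*I*sqrt(491) ≈ -4.3208e+6 + 12564.0*I)
o/(((-2*2*1)*(-18) + 13)*1255 + 1207) = (-4320818 + 567*I*sqrt(491))/(((-2*2*1)*(-18) + 13)*1255 + 1207) = (-4320818 + 567*I*sqrt(491))/((-4*1*(-18) + 13)*1255 + 1207) = (-4320818 + 567*I*sqrt(491))/((-4*(-18) + 13)*1255 + 1207) = (-4320818 + 567*I*sqrt(491))/((72 + 13)*1255 + 1207) = (-4320818 + 567*I*sqrt(491))/(85*1255 + 1207) = (-4320818 + 567*I*sqrt(491))/(106675 + 1207) = (-4320818 + 567*I*sqrt(491))/107882 = (-4320818 + 567*I*sqrt(491))*(1/107882) = -2160409/53941 + 567*I*sqrt(491)/107882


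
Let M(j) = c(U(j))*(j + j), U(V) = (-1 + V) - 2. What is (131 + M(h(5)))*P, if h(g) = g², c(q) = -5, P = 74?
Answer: -8806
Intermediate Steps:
U(V) = -3 + V
M(j) = -10*j (M(j) = -5*(j + j) = -10*j)
(131 + M(h(5)))*P = (131 - 10*5²)*74 = (131 - 10*25)*74 = (131 - 250)*74 = -119*74 = -8806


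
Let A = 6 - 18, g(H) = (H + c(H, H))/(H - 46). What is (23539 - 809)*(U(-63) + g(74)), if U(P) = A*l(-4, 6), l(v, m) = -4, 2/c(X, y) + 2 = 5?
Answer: 3454960/3 ≈ 1.1517e+6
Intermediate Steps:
c(X, y) = ⅔ (c(X, y) = 2/(-2 + 5) = 2/3 = 2*(⅓) = ⅔)
g(H) = (⅔ + H)/(-46 + H) (g(H) = (H + ⅔)/(H - 46) = (⅔ + H)/(-46 + H))
A = -12
U(P) = 48 (U(P) = -12*(-4) = 48)
(23539 - 809)*(U(-63) + g(74)) = (23539 - 809)*(48 + (⅔ + 74)/(-46 + 74)) = 22730*(48 + (224/3)/28) = 22730*(48 + (1/28)*(224/3)) = 22730*(48 + 8/3) = 22730*(152/3) = 3454960/3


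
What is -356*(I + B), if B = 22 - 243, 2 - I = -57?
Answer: 57672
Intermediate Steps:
I = 59 (I = 2 - 1*(-57) = 2 + 57 = 59)
B = -221
-356*(I + B) = -356*(59 - 221) = -356*(-162) = 57672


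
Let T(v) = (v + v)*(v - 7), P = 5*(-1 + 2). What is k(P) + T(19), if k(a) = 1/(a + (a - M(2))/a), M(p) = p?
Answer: 12773/28 ≈ 456.18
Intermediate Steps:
P = 5 (P = 5*1 = 5)
k(a) = 1/(a + (-2 + a)/a) (k(a) = 1/(a + (a - 1*2)/a) = 1/(a + (a - 2)/a) = 1/(a + (-2 + a)/a))
T(v) = 2*v*(-7 + v) (T(v) = (2*v)*(-7 + v) = 2*v*(-7 + v))
k(P) + T(19) = 5/(-2 + 5 + 5**2) + 2*19*(-7 + 19) = 5/(-2 + 5 + 25) + 2*19*12 = 5/28 + 456 = 12773/28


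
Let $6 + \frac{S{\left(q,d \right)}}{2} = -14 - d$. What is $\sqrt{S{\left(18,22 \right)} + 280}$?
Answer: $14$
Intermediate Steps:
$S{\left(q,d \right)} = -40 - 2 d$ ($S{\left(q,d \right)} = -12 + 2 \left(-14 - d\right) = -12 - \left(28 + 2 d\right) = -40 - 2 d$)
$\sqrt{S{\left(18,22 \right)} + 280} = \sqrt{\left(-40 - 44\right) + 280} = \sqrt{-84 + 280} = \sqrt{196} = 14$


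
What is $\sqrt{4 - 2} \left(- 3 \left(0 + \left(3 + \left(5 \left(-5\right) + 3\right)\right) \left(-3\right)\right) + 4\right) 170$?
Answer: $- 28390 \sqrt{2} \approx -40150.0$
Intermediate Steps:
$\sqrt{4 - 2} \left(- 3 \left(0 + \left(3 + \left(5 \left(-5\right) + 3\right)\right) \left(-3\right)\right) + 4\right) 170 = \sqrt{2} \left(- 3 \left(0 + \left(3 + \left(-25 + 3\right)\right) \left(-3\right)\right) + 4\right) 170 = \sqrt{2} \left(- 3 \left(0 + \left(3 - 22\right) \left(-3\right)\right) + 4\right) 170 = \sqrt{2} \left(- 3 \left(0 - -57\right) + 4\right) 170 = \sqrt{2} \left(- 3 \left(0 + 57\right) + 4\right) 170 = \sqrt{2} \left(\left(-3\right) 57 + 4\right) 170 = \sqrt{2} \left(-171 + 4\right) 170 = \sqrt{2} \left(-167\right) 170 = - 167 \sqrt{2} \cdot 170 = - 28390 \sqrt{2}$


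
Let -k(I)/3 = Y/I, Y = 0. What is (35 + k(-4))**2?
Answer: 1225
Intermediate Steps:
k(I) = 0 (k(I) = -0/I = -3*0 = 0)
(35 + k(-4))**2 = (35 + 0)**2 = 35**2 = 1225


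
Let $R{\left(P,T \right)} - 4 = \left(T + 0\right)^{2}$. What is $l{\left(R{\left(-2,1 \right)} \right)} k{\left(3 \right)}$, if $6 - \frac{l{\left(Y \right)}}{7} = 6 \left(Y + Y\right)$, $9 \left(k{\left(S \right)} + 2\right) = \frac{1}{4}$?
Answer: $\frac{1491}{2} \approx 745.5$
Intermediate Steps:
$k{\left(S \right)} = - \frac{71}{36}$ ($k{\left(S \right)} = -2 + \frac{1}{9 \cdot 4} = -2 + \frac{1}{9} \cdot \frac{1}{4} = -2 + \frac{1}{36} = - \frac{71}{36}$)
$R{\left(P,T \right)} = 4 + T^{2}$ ($R{\left(P,T \right)} = 4 + \left(T + 0\right)^{2} = 4 + T^{2}$)
$l{\left(Y \right)} = 42 - 84 Y$ ($l{\left(Y \right)} = 42 - 7 \cdot 6 \left(Y + Y\right) = 42 - 7 \cdot 6 \cdot 2 Y = 42 - 7 \cdot 12 Y = 42 - 84 Y$)
$l{\left(R{\left(-2,1 \right)} \right)} k{\left(3 \right)} = \left(42 - 84 \left(4 + 1^{2}\right)\right) \left(- \frac{71}{36}\right) = \left(42 - 84 \left(4 + 1\right)\right) \left(- \frac{71}{36}\right) = \left(42 - 420\right) \left(- \frac{71}{36}\right) = \left(-378\right) \left(- \frac{71}{36}\right) = \frac{1491}{2}$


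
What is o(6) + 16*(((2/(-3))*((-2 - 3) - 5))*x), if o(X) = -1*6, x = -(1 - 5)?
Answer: 1262/3 ≈ 420.67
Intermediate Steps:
x = 4 (x = -1*(-4) = 4)
o(X) = -6
o(6) + 16*(((2/(-3))*((-2 - 3) - 5))*x) = -6 + 16*(((2/(-3))*((-2 - 3) - 5))*4) = -6 + 16*(((2*(-⅓))*(-5 - 5))*4) = -6 + 16*(-⅔*(-10)*4) = -6 + 16*((20/3)*4) = -6 + 16*(80/3) = -6 + 1280/3 = 1262/3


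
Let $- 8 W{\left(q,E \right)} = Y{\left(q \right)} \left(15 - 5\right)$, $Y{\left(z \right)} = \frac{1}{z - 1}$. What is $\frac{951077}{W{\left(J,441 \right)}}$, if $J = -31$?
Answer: $\frac{121737856}{5} \approx 2.4348 \cdot 10^{7}$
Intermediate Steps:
$Y{\left(z \right)} = \frac{1}{-1 + z}$
$W{\left(q,E \right)} = - \frac{5}{4 \left(-1 + q\right)}$ ($W{\left(q,E \right)} = - \frac{\frac{1}{-1 + q} \left(15 - 5\right)}{8} = - \frac{\frac{1}{-1 + q} 10}{8} = - \frac{10 \frac{1}{-1 + q}}{8} = - \frac{5}{4 \left(-1 + q\right)}$)
$\frac{951077}{W{\left(J,441 \right)}} = \frac{951077}{\left(-5\right) \frac{1}{-4 + 4 \left(-31\right)}} = \frac{951077}{\left(-5\right) \frac{1}{-4 - 124}} = \frac{951077}{\left(-5\right) \frac{1}{-128}} = \frac{951077}{\left(-5\right) \left(- \frac{1}{128}\right)} = \frac{951077}{\frac{5}{128}} = 951077 \cdot \frac{128}{5} = \frac{121737856}{5}$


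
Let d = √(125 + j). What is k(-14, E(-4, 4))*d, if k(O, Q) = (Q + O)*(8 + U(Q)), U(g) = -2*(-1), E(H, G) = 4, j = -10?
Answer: -100*√115 ≈ -1072.4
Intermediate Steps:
U(g) = 2
k(O, Q) = 10*O + 10*Q (k(O, Q) = (Q + O)*(8 + 2) = (O + Q)*10 = 10*O + 10*Q)
d = √115 (d = √(125 - 10) = √115 ≈ 10.724)
k(-14, E(-4, 4))*d = (10*(-14) + 10*4)*√115 = (-140 + 40)*√115 = -100*√115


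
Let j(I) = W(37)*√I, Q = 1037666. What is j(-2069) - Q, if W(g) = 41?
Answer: -1037666 + 41*I*√2069 ≈ -1.0377e+6 + 1864.9*I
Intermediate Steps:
j(I) = 41*√I
j(-2069) - Q = 41*√(-2069) - 1*1037666 = 41*(I*√2069) - 1037666 = 41*I*√2069 - 1037666 = -1037666 + 41*I*√2069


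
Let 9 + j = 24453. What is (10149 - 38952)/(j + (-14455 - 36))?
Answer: -28803/9953 ≈ -2.8939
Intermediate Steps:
j = 24444 (j = -9 + 24453 = 24444)
(10149 - 38952)/(j + (-14455 - 36)) = (10149 - 38952)/(24444 + (-14455 - 36)) = -28803/(24444 - 14491) = -28803/9953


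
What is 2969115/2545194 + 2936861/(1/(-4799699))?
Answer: -11959059613926808217/848398 ≈ -1.4096e+13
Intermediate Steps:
2969115/2545194 + 2936861/(1/(-4799699)) = 2969115*(1/2545194) + 2936861/(-1/4799699) = 989705/848398 + 2936861*(-4799699) = 989705/848398 - 14096048804839 = -11959059613926808217/848398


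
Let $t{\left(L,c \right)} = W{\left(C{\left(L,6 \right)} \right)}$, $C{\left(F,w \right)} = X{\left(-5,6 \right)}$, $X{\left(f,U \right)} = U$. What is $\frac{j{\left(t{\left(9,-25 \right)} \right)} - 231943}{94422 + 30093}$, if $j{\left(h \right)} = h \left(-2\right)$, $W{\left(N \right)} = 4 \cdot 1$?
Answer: $- \frac{77317}{41505} \approx -1.8628$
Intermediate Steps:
$C{\left(F,w \right)} = 6$
$W{\left(N \right)} = 4$
$t{\left(L,c \right)} = 4$
$j{\left(h \right)} = - 2 h$
$\frac{j{\left(t{\left(9,-25 \right)} \right)} - 231943}{94422 + 30093} = \frac{\left(-2\right) 4 - 231943}{94422 + 30093} = \frac{-8 - 231943}{124515} = \left(-231951\right) \frac{1}{124515} = - \frac{77317}{41505}$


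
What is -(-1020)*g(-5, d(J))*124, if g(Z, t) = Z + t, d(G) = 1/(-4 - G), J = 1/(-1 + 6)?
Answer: -4637600/7 ≈ -6.6251e+5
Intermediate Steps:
J = ⅕ (J = 1/5 = ⅕ ≈ 0.20000)
-(-1020)*g(-5, d(J))*124 = -(-1020)*(-5 - 1/(4 + ⅕))*124 = -(-1020)*(-5 - 1/21/5)*124 = -(-1020)*(-5 - 1*5/21)*124 = -(-1020)*(-5 - 5/21)*124 = -(-1020)*(-110)/21*124 = -102*1100/21*124 = -37400/7*124 = -4637600/7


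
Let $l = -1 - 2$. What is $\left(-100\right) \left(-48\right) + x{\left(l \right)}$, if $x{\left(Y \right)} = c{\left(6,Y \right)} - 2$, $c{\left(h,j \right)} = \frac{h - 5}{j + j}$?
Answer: $\frac{28787}{6} \approx 4797.8$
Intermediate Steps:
$c{\left(h,j \right)} = \frac{-5 + h}{2 j}$
$l = -3$
$x{\left(Y \right)} = -2 + \frac{1}{2 Y}$ ($x{\left(Y \right)} = \frac{-5 + 6}{2 Y} - 2 = \frac{1}{2} \frac{1}{Y} 1 - 2 = \frac{1}{2 Y} - 2 = -2 + \frac{1}{2 Y}$)
$\left(-100\right) \left(-48\right) + x{\left(l \right)} = \left(-100\right) \left(-48\right) - \left(2 - \frac{1}{2 \left(-3\right)}\right) = 4800 + \left(-2 + \frac{1}{2} \left(- \frac{1}{3}\right)\right) = 4800 - \frac{13}{6} = \frac{28787}{6}$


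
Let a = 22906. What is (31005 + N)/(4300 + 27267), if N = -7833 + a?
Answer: 46078/31567 ≈ 1.4597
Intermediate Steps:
N = 15073 (N = -7833 + 22906 = 15073)
(31005 + N)/(4300 + 27267) = (31005 + 15073)/(4300 + 27267) = 46078/31567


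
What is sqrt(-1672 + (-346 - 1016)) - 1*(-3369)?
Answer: 3369 + I*sqrt(3034) ≈ 3369.0 + 55.082*I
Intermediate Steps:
sqrt(-1672 + (-346 - 1016)) - 1*(-3369) = sqrt(-1672 - 1362) + 3369 = sqrt(-3034) + 3369 = I*sqrt(3034) + 3369 = 3369 + I*sqrt(3034)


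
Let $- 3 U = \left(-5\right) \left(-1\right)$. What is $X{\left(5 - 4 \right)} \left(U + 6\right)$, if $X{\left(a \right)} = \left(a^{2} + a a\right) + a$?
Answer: $13$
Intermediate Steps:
$U = - \frac{5}{3}$ ($U = - \frac{\left(-5\right) \left(-1\right)}{3} = \left(- \frac{1}{3}\right) 5 = - \frac{5}{3} \approx -1.6667$)
$X{\left(a \right)} = a + 2 a^{2}$ ($X{\left(a \right)} = \left(a^{2} + a^{2}\right) + a = 2 a^{2} + a = a + 2 a^{2}$)
$X{\left(5 - 4 \right)} \left(U + 6\right) = \left(5 - 4\right) \left(1 + 2 \left(5 - 4\right)\right) \left(- \frac{5}{3} + 6\right) = \left(5 - 4\right) \left(1 + 2 \left(5 - 4\right)\right) \frac{13}{3} = 1 \left(1 + 2 \cdot 1\right) \frac{13}{3} = 1 \left(1 + 2\right) \frac{13}{3} = 1 \cdot 3 \cdot \frac{13}{3} = 3 \cdot \frac{13}{3} = 13$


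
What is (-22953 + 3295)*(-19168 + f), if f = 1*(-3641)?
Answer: 448379322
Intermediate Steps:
f = -3641
(-22953 + 3295)*(-19168 + f) = (-22953 + 3295)*(-19168 - 3641) = -19658*(-22809) = 448379322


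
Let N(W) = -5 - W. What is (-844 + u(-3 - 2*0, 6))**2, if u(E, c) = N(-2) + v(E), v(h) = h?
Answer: 722500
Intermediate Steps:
u(E, c) = -3 + E (u(E, c) = (-5 - 1*(-2)) + E = (-5 + 2) + E = -3 + E)
(-844 + u(-3 - 2*0, 6))**2 = (-844 + (-3 + (-3 - 2*0)))**2 = (-844 + (-3 + (-3 + 0)))**2 = (-844 + (-3 - 3))**2 = (-844 - 6)**2 = (-850)**2 = 722500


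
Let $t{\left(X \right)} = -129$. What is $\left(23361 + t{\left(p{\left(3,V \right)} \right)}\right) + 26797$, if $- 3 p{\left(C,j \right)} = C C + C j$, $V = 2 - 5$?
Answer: $50029$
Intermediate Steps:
$V = -3$ ($V = 2 - 5 = -3$)
$p{\left(C,j \right)} = - \frac{C^{2}}{3} - \frac{C j}{3}$ ($p{\left(C,j \right)} = - \frac{C C + C j}{3} = - \frac{C^{2} + C j}{3} = - \frac{C^{2}}{3} - \frac{C j}{3}$)
$\left(23361 + t{\left(p{\left(3,V \right)} \right)}\right) + 26797 = \left(23361 - 129\right) + 26797 = 23232 + 26797 = 50029$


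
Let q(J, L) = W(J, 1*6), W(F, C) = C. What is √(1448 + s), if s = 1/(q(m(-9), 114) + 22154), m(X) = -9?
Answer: √44441438185/5540 ≈ 38.053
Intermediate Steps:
q(J, L) = 6 (q(J, L) = 1*6 = 6)
s = 1/22160 (s = 1/(6 + 22154) = 1/22160 ≈ 4.5126e-5)
√(1448 + s) = √(1448 + 1/22160) = √(32087681/22160) = √44441438185/5540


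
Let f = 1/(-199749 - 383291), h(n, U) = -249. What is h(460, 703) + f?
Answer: -145176961/583040 ≈ -249.00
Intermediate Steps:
f = -1/583040 (f = 1/(-583040) = -1/583040 ≈ -1.7151e-6)
h(460, 703) + f = -249 - 1/583040 = -145176961/583040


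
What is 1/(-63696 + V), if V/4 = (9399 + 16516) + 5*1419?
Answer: 1/68344 ≈ 1.4632e-5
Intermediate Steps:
V = 132040 (V = 4*((9399 + 16516) + 5*1419) = 4*(25915 + 7095) = 4*33010 = 132040)
1/(-63696 + V) = 1/(-63696 + 132040) = 1/68344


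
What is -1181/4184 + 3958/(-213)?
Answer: -16811825/891192 ≈ -18.864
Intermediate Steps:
-1181/4184 + 3958/(-213) = -1181*1/4184 + 3958*(-1/213) = -1181/4184 - 3958/213 = -16811825/891192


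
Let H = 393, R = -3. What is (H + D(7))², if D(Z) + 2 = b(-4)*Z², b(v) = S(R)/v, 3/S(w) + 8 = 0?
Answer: 160250281/1024 ≈ 1.5649e+5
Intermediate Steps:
S(w) = -3/8 (S(w) = 3/(-8 + 0) = 3/(-8) = 3*(-⅛) = -3/8)
b(v) = -3/(8*v)
D(Z) = -2 + 3*Z²/32 (D(Z) = -2 + (-3/8/(-4))*Z² = -2 + (-3/8*(-¼))*Z² = -2 + 3*Z²/32)
(H + D(7))² = (393 + (-2 + (3/32)*7²))² = (393 + (-2 + (3/32)*49))² = (393 + (-2 + 147/32))² = (393 + 83/32)² = (12659/32)² = 160250281/1024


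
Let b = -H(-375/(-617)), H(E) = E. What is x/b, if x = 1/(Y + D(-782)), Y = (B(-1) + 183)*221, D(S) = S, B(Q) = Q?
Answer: -617/14790000 ≈ -4.1717e-5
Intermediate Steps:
b = -375/617 (b = -(-375)/(-617) = -(-375)*(-1)/617 = -1*375/617 = -375/617 ≈ -0.60778)
Y = 40222 (Y = (-1 + 183)*221 = 182*221 = 40222)
x = 1/39440 (x = 1/(40222 - 782) = 1/39440 ≈ 2.5355e-5)
x/b = 1/(39440*(-375/617)) = (1/39440)*(-617/375) = -617/14790000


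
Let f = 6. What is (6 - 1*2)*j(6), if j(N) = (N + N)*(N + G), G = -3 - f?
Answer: -144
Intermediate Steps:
G = -9 (G = -3 - 1*6 = -3 - 6 = -9)
j(N) = 2*N*(-9 + N) (j(N) = (N + N)*(N - 9) = (2*N)*(-9 + N) = 2*N*(-9 + N))
(6 - 1*2)*j(6) = (6 - 1*2)*(2*6*(-9 + 6)) = (6 - 2)*(2*6*(-3)) = 4*(-36) = -144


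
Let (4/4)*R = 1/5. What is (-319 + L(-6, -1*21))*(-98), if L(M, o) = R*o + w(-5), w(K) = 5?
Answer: 155918/5 ≈ 31184.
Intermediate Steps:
R = ⅕ (R = 1/5 = ⅕ ≈ 0.20000)
L(M, o) = 5 + o/5 (L(M, o) = o/5 + 5 = 5 + o/5)
(-319 + L(-6, -1*21))*(-98) = (-319 + (5 + (-1*21)/5))*(-98) = (-319 + (5 + (⅕)*(-21)))*(-98) = (-319 + (5 - 21/5))*(-98) = (-319 + ⅘)*(-98) = -1591/5*(-98) = 155918/5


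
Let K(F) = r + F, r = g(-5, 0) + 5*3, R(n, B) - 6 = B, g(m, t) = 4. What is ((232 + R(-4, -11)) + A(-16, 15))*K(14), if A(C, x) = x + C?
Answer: 7458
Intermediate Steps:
R(n, B) = 6 + B
A(C, x) = C + x
r = 19 (r = 4 + 5*3 = 4 + 15 = 19)
K(F) = 19 + F
((232 + R(-4, -11)) + A(-16, 15))*K(14) = ((232 + (6 - 11)) + (-16 + 15))*(19 + 14) = ((232 - 5) - 1)*33 = (227 - 1)*33 = 226*33 = 7458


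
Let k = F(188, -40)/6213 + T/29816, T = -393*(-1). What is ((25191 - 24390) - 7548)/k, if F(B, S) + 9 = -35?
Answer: -1249860213576/1129805 ≈ -1.1063e+6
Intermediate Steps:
F(B, S) = -44 (F(B, S) = -9 - 35 = -44)
T = 393
k = 1129805/185246808 (k = -44/6213 + 393/29816 = 1129805/185246808 ≈ 0.0060989)
((25191 - 24390) - 7548)/k = ((25191 - 24390) - 7548)/(1129805/185246808) = (801 - 7548)*(185246808/1129805) = -6747*185246808/1129805 = -1249860213576/1129805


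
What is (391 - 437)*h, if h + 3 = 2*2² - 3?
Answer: -92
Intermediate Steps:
h = 2 (h = -3 + (2*2² - 3) = -3 + (2*4 - 3) = -3 + (8 - 3) = -3 + 5 = 2)
(391 - 437)*h = (391 - 437)*2 = -46*2 = -92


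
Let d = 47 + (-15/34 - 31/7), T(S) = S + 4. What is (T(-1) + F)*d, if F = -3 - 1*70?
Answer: -50135/17 ≈ -2949.1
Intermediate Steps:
T(S) = 4 + S
d = 10027/238 (d = 47 + (-15*1/34 - 31*1/7) = 47 + (-15/34 - 31/7) = 47 - 1159/238 = 10027/238 ≈ 42.130)
F = -73 (F = -3 - 70 = -73)
(T(-1) + F)*d = ((4 - 1) - 73)*(10027/238) = (3 - 73)*(10027/238) = -70*10027/238 = -50135/17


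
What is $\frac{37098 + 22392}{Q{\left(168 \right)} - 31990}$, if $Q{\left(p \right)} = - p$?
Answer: $- \frac{29745}{16079} \approx -1.8499$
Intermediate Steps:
$\frac{37098 + 22392}{Q{\left(168 \right)} - 31990} = \frac{37098 + 22392}{\left(-1\right) 168 - 31990} = \frac{59490}{-168 - 31990} = \frac{59490}{-32158} = 59490 \left(- \frac{1}{32158}\right) = - \frac{29745}{16079}$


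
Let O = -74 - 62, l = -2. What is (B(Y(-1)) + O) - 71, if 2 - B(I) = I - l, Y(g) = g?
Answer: -206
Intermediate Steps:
O = -136
B(I) = -I (B(I) = 2 - (I - 1*(-2)) = 2 - (I + 2) = 2 - (2 + I) = 2 + (-2 - I) = -I)
(B(Y(-1)) + O) - 71 = (-1*(-1) - 136) - 71 = (1 - 136) - 71 = -135 - 71 = -206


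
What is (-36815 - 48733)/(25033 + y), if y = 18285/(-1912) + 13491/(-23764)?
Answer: -971756157216/284239573453 ≈ -3.4188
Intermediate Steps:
y = -115079883/11359192 (y = 18285*(-1/1912) + 13491*(-1/23764) = -18285/1912 - 13491/23764 = -115079883/11359192 ≈ -10.131)
(-36815 - 48733)/(25033 + y) = (-36815 - 48733)/(25033 - 115079883/11359192) = -85548/284239573453/11359192 = -85548*11359192/284239573453 = -971756157216/284239573453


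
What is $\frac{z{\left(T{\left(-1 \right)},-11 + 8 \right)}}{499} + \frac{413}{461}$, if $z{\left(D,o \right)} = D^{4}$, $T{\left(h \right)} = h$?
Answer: $\frac{206548}{230039} \approx 0.89788$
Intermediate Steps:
$\frac{z{\left(T{\left(-1 \right)},-11 + 8 \right)}}{499} + \frac{413}{461} = \frac{\left(-1\right)^{4}}{499} + \frac{413}{461} = 1 \cdot \frac{1}{499} + 413 \cdot \frac{1}{461} = \frac{1}{499} + \frac{413}{461} = \frac{206548}{230039}$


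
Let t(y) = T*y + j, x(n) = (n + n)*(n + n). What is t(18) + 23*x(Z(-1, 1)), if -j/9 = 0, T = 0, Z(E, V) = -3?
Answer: 828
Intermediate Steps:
j = 0 (j = -9*0 = 0)
x(n) = 4*n**2 (x(n) = (2*n)*(2*n) = 4*n**2)
t(y) = 0 (t(y) = 0*y + 0 = 0 + 0 = 0)
t(18) + 23*x(Z(-1, 1)) = 0 + 23*(4*(-3)**2) = 0 + 23*(4*9) = 0 + 23*36 = 0 + 828 = 828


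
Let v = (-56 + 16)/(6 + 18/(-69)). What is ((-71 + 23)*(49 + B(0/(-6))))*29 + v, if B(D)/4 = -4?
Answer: -1516118/33 ≈ -45943.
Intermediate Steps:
B(D) = -16 (B(D) = 4*(-4) = -16)
v = -230/33 (v = -40/(6 + 18*(-1/69)) = -40/(6 - 6/23) = -40/132/23 = -40*23/132 = -230/33 ≈ -6.9697)
((-71 + 23)*(49 + B(0/(-6))))*29 + v = ((-71 + 23)*(49 - 16))*29 - 230/33 = -48*33*29 - 230/33 = -1584*29 - 230/33 = -45936 - 230/33 = -1516118/33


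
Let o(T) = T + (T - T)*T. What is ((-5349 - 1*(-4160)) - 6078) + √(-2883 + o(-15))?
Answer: -7267 + 3*I*√322 ≈ -7267.0 + 53.833*I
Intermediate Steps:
o(T) = T (o(T) = T + 0*T = T + 0 = T)
((-5349 - 1*(-4160)) - 6078) + √(-2883 + o(-15)) = ((-5349 - 1*(-4160)) - 6078) + √(-2883 - 15) = ((-5349 + 4160) - 6078) + √(-2898) = (-1189 - 6078) + 3*I*√322 = -7267 + 3*I*√322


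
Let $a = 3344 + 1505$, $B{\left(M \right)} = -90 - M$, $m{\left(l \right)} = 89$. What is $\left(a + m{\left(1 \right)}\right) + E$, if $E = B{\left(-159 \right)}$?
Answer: $5007$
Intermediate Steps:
$E = 69$ ($E = -90 - -159 = -90 + 159 = 69$)
$a = 4849$
$\left(a + m{\left(1 \right)}\right) + E = \left(4849 + 89\right) + 69 = 4938 + 69 = 5007$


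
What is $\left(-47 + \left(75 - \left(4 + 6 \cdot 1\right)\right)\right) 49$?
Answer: $882$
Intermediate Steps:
$\left(-47 + \left(75 - \left(4 + 6 \cdot 1\right)\right)\right) 49 = \left(-47 + \left(75 - \left(4 + 6\right)\right)\right) 49 = \left(-47 + \left(75 - 10\right)\right) 49 = \left(-47 + 65\right) 49 = 18 \cdot 49 = 882$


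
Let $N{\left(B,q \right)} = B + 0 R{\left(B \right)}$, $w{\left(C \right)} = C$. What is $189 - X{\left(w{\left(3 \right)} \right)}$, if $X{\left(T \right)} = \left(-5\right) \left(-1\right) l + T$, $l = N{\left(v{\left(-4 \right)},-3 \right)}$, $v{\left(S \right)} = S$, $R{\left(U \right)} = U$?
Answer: $206$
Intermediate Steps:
$N{\left(B,q \right)} = B$ ($N{\left(B,q \right)} = B + 0 B = B + 0 = B$)
$l = -4$
$X{\left(T \right)} = -20 + T$ ($X{\left(T \right)} = \left(-5\right) \left(-1\right) \left(-4\right) + T = 5 \left(-4\right) + T = -20 + T$)
$189 - X{\left(w{\left(3 \right)} \right)} = 189 - \left(-20 + 3\right) = 189 - -17 = 189 + 17 = 206$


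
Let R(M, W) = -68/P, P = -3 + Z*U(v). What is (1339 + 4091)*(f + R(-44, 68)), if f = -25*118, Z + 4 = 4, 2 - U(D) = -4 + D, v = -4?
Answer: -15895420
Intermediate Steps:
U(D) = 6 - D (U(D) = 2 - (-4 + D) = 2 + (4 - D) = 6 - D)
Z = 0 (Z = -4 + 4 = 0)
P = -3 (P = -3 + 0*(6 - 1*(-4)) = -3 + 0*(6 + 4) = -3 + 0*10 = -3 + 0 = -3)
f = -2950
R(M, W) = 68/3 (R(M, W) = -68/(-3) = -68*(-⅓) = 68/3)
(1339 + 4091)*(f + R(-44, 68)) = (1339 + 4091)*(-2950 + 68/3) = 5430*(-8782/3) = -15895420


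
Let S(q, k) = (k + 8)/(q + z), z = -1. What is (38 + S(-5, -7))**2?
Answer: 51529/36 ≈ 1431.4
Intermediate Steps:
S(q, k) = (8 + k)/(-1 + q) (S(q, k) = (k + 8)/(q - 1) = (8 + k)/(-1 + q))
(38 + S(-5, -7))**2 = (38 + (8 - 7)/(-1 - 5))**2 = (38 + 1/(-6))**2 = (38 - 1/6*1)**2 = (38 - 1/6)**2 = (227/6)**2 = 51529/36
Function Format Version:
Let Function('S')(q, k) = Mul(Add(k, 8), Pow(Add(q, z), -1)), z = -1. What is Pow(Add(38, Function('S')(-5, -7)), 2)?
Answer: Rational(51529, 36) ≈ 1431.4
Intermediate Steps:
Function('S')(q, k) = Mul(Pow(Add(-1, q), -1), Add(8, k)) (Function('S')(q, k) = Mul(Add(k, 8), Pow(Add(q, -1), -1)) = Mul(Add(8, k), Pow(Add(-1, q), -1)) = Mul(Pow(Add(-1, q), -1), Add(8, k)))
Pow(Add(38, Function('S')(-5, -7)), 2) = Pow(Add(38, Mul(Pow(Add(-1, -5), -1), Add(8, -7))), 2) = Pow(Add(38, Mul(Pow(-6, -1), 1)), 2) = Pow(Add(38, Mul(Rational(-1, 6), 1)), 2) = Pow(Add(38, Rational(-1, 6)), 2) = Pow(Rational(227, 6), 2) = Rational(51529, 36)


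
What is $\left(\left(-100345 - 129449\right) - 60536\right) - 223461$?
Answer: $-513791$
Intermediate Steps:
$\left(\left(-100345 - 129449\right) - 60536\right) - 223461 = \left(-229794 - 60536\right) - 223461 = -290330 - 223461 = -513791$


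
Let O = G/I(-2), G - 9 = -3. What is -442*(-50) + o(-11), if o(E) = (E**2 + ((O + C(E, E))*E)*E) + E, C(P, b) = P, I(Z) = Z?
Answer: 20516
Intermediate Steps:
G = 6 (G = 9 - 3 = 6)
O = -3 (O = 6/(-2) = 6*(-1/2) = -3)
o(E) = E + E**2 + E**2*(-3 + E) (o(E) = (E**2 + ((-3 + E)*E)*E) + E = (E**2 + (E*(-3 + E))*E) + E = (E**2 + E**2*(-3 + E)) + E = E + E**2 + E**2*(-3 + E))
-442*(-50) + o(-11) = -442*(-50) - 11*(1 + (-11)**2 - 2*(-11)) = 22100 - 11*(1 + 121 + 22) = 22100 - 11*144 = 22100 - 1584 = 20516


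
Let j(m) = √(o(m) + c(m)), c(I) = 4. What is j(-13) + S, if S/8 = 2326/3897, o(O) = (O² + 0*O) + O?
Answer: 18608/3897 + 4*√10 ≈ 17.424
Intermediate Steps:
o(O) = O + O² (o(O) = (O² + 0) + O = O² + O = O + O²)
j(m) = √(4 + m*(1 + m)) (j(m) = √(m*(1 + m) + 4) = √(4 + m*(1 + m)))
S = 18608/3897 (S = 8*(2326/3897) = 18608/3897 ≈ 4.7750)
j(-13) + S = √(4 - 13*(1 - 13)) + 18608/3897 = √(4 - 13*(-12)) + 18608/3897 = √(4 + 156) + 18608/3897 = √160 + 18608/3897 = 4*√10 + 18608/3897 = 18608/3897 + 4*√10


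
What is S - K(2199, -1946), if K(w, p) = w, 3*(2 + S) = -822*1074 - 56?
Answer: -889487/3 ≈ -2.9650e+5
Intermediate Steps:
S = -882890/3 (S = -2 + (-822*1074 - 56)/3 = -2 + (-882828 - 56)/3 = -2 + (⅓)*(-882884) = -2 - 882884/3 = -882890/3 ≈ -2.9430e+5)
S - K(2199, -1946) = -882890/3 - 1*2199 = -882890/3 - 2199 = -889487/3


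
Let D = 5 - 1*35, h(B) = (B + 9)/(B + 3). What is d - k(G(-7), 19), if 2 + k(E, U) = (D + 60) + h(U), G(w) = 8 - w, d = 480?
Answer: 4958/11 ≈ 450.73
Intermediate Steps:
h(B) = (9 + B)/(3 + B)
D = -30 (D = 5 - 35 = -30)
k(E, U) = 28 + (9 + U)/(3 + U) (k(E, U) = -2 + ((-30 + 60) + (9 + U)/(3 + U)) = -2 + (30 + (9 + U)/(3 + U)) = 28 + (9 + U)/(3 + U))
d - k(G(-7), 19) = 480 - (93 + 29*19)/(3 + 19) = 480 - (93 + 551)/22 = 480 - 644/22 = 480 - 1*322/11 = 480 - 322/11 = 4958/11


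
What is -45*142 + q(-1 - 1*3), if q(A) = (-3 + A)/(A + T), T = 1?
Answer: -19163/3 ≈ -6387.7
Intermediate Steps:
q(A) = (-3 + A)/(1 + A) (q(A) = (-3 + A)/(A + 1) = (-3 + A)/(1 + A))
-45*142 + q(-1 - 1*3) = -45*142 + (-3 + (-1 - 1*3))/(1 + (-1 - 1*3)) = -6390 + (-3 + (-1 - 3))/(1 + (-1 - 3)) = -6390 + (-3 - 4)/(1 - 4) = -6390 - 7/(-3) = -6390 - ⅓*(-7) = -6390 + 7/3 = -19163/3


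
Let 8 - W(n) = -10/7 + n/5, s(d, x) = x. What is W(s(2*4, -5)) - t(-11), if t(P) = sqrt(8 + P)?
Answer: 73/7 - I*sqrt(3) ≈ 10.429 - 1.732*I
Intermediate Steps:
W(n) = 66/7 - n/5 (W(n) = 8 - (-10/7 + n/5) = 8 + (10/7 - n/5) = 66/7 - n/5)
W(s(2*4, -5)) - t(-11) = (66/7 - 1/5*(-5)) - sqrt(8 - 11) = (66/7 + 1) - sqrt(-3) = 73/7 - I*sqrt(3)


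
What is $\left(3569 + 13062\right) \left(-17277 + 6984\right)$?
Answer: $-171182883$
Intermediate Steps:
$\left(3569 + 13062\right) \left(-17277 + 6984\right) = 16631 \left(-10293\right) = -171182883$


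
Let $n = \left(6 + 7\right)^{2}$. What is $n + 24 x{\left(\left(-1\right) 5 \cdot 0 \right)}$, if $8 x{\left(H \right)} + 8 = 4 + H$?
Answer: $157$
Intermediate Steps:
$x{\left(H \right)} = - \frac{1}{2} + \frac{H}{8}$ ($x{\left(H \right)} = -1 + \frac{4 + H}{8} = -1 + \left(\frac{1}{2} + \frac{H}{8}\right) = - \frac{1}{2} + \frac{H}{8}$)
$n = 169$ ($n = 13^{2} = 169$)
$n + 24 x{\left(\left(-1\right) 5 \cdot 0 \right)} = 169 + 24 \left(- \frac{1}{2} + \frac{\left(-1\right) 5 \cdot 0}{8}\right) = 169 + 24 \left(- \frac{1}{2} + \frac{\left(-5\right) 0}{8}\right) = 169 + 24 \left(- \frac{1}{2} + \frac{1}{8} \cdot 0\right) = 169 + 24 \left(- \frac{1}{2} + 0\right) = 169 + 24 \left(- \frac{1}{2}\right) = 169 - 12 = 157$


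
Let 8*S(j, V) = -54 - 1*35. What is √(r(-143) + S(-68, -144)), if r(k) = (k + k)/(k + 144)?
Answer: I*√4754/4 ≈ 17.237*I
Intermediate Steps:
S(j, V) = -89/8 (S(j, V) = (-54 - 1*35)/8 = (-54 - 35)/8 = (⅛)*(-89) = -89/8)
r(k) = 2*k/(144 + k) (r(k) = (2*k)/(144 + k) = 2*k/(144 + k))
√(r(-143) + S(-68, -144)) = √(2*(-143)/(144 - 143) - 89/8) = √(2*(-143)/1 - 89/8) = √(2*(-143)*1 - 89/8) = √(-286 - 89/8) = √(-2377/8) = I*√4754/4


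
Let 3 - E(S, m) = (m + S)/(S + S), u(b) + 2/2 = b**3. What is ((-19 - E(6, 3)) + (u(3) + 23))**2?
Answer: 12321/16 ≈ 770.06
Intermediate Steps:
u(b) = -1 + b**3
E(S, m) = 3 - (S + m)/(2*S) (E(S, m) = 3 - (m + S)/(S + S) = 3 - (S + m)/(2*S))
((-19 - E(6, 3)) + (u(3) + 23))**2 = ((-19 - (-1*3 + 5*6)/(2*6)) + ((-1 + 3**3) + 23))**2 = ((-19 - (-3 + 30)/(2*6)) + ((-1 + 27) + 23))**2 = ((-19 - 27/(2*6)) + (26 + 23))**2 = ((-19 - 1*9/4) + 49)**2 = ((-19 - 9/4) + 49)**2 = (-85/4 + 49)**2 = (111/4)**2 = 12321/16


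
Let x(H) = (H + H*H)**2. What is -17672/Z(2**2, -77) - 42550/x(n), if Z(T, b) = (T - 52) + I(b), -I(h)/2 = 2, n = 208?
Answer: 321123121637/944907392 ≈ 339.85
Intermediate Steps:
x(H) = (H + H**2)**2
I(h) = -4 (I(h) = -2*2 = -4)
Z(T, b) = -56 + T (Z(T, b) = (T - 52) - 4 = (-52 + T) - 4 = -56 + T)
-17672/Z(2**2, -77) - 42550/x(n) = -17672/(-56 + 2**2) - 42550*1/(43264*(1 + 208)**2) = -17672/(-56 + 4) - 42550/(43264*209**2) = -17672/(-52) - 42550/(43264*43681) = -17672*(-1/52) - 42550/1889814784 = 4418/13 - 42550*1/1889814784 = 4418/13 - 21275/944907392 = 321123121637/944907392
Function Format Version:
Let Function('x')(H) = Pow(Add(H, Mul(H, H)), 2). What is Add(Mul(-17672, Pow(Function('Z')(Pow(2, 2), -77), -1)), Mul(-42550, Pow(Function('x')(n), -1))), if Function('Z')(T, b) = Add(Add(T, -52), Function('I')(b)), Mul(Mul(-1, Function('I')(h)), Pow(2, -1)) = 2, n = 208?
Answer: Rational(321123121637, 944907392) ≈ 339.85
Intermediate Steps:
Function('x')(H) = Pow(Add(H, Pow(H, 2)), 2)
Function('I')(h) = -4 (Function('I')(h) = Mul(-2, 2) = -4)
Function('Z')(T, b) = Add(-56, T) (Function('Z')(T, b) = Add(Add(T, -52), -4) = Add(Add(-52, T), -4) = Add(-56, T))
Add(Mul(-17672, Pow(Function('Z')(Pow(2, 2), -77), -1)), Mul(-42550, Pow(Function('x')(n), -1))) = Add(Mul(-17672, Pow(Add(-56, Pow(2, 2)), -1)), Mul(-42550, Pow(Mul(Pow(208, 2), Pow(Add(1, 208), 2)), -1))) = Add(Mul(-17672, Pow(Add(-56, 4), -1)), Mul(-42550, Pow(Mul(43264, Pow(209, 2)), -1))) = Add(Mul(-17672, Pow(-52, -1)), Mul(-42550, Pow(Mul(43264, 43681), -1))) = Add(Mul(-17672, Rational(-1, 52)), Mul(-42550, Pow(1889814784, -1))) = Add(Rational(4418, 13), Mul(-42550, Rational(1, 1889814784))) = Add(Rational(4418, 13), Rational(-21275, 944907392)) = Rational(321123121637, 944907392)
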